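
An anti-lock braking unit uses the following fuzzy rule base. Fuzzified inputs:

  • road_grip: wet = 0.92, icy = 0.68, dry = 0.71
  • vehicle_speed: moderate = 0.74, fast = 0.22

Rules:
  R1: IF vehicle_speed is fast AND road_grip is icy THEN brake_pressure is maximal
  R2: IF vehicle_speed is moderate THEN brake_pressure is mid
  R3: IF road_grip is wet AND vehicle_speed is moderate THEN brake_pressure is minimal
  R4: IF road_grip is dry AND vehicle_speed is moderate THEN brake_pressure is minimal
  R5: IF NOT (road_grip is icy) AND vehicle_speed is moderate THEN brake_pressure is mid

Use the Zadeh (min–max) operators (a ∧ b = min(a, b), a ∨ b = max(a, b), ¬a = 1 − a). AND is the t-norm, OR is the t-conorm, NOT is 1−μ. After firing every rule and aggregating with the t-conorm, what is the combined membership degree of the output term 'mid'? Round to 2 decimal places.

R1: fast=0.22, icy=0.68; AND[min(a, b)] → w = 0.22
R2: moderate=0.74 → w = 0.74
R3: wet=0.92, moderate=0.74; AND[min(a, b)] → w = 0.74
R4: dry=0.71, moderate=0.74; AND[min(a, b)] → w = 0.71
R5: ¬icy=1−0.68=0.32, moderate=0.74; AND[min(a, b)] → w = 0.32
Rules with consequent 'mid': {R2, R5} → strengths 0.74, 0.32
Aggregate via t-conorm [max(a, b)]: 0.74

0.74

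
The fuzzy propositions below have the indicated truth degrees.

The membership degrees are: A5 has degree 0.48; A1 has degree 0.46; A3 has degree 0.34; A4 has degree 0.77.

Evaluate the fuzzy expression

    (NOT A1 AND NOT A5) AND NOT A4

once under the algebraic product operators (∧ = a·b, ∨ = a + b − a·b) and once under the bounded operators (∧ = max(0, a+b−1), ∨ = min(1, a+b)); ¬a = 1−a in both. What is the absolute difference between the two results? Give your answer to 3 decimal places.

0.065

Under algebraic product:
  NOT A1 = 1 − 0.4600 = 0.5400
  NOT A5 = 1 − 0.4800 = 0.5200
  NOT A1 AND NOT A5 = a·b on (0.5400, 0.5200) = 0.2808
  NOT A4 = 1 − 0.7700 = 0.2300
  (NOT A1 AND NOT A5) AND NOT A4 = a·b on (0.2808, 0.2300) = 0.0646
  → value = 0.0646
Under bounded:
  NOT A1 = 1 − 0.46 = 0.54
  NOT A5 = 1 − 0.48 = 0.52
  NOT A1 AND NOT A5 = max(0, a+b−1) on (0.54, 0.52) = 0.06
  NOT A4 = 1 − 0.77 = 0.23
  (NOT A1 AND NOT A5) AND NOT A4 = max(0, a+b−1) on (0.06, 0.23) = 0.00
  → value = 0.0000
|0.0646 − 0.0000| = 0.065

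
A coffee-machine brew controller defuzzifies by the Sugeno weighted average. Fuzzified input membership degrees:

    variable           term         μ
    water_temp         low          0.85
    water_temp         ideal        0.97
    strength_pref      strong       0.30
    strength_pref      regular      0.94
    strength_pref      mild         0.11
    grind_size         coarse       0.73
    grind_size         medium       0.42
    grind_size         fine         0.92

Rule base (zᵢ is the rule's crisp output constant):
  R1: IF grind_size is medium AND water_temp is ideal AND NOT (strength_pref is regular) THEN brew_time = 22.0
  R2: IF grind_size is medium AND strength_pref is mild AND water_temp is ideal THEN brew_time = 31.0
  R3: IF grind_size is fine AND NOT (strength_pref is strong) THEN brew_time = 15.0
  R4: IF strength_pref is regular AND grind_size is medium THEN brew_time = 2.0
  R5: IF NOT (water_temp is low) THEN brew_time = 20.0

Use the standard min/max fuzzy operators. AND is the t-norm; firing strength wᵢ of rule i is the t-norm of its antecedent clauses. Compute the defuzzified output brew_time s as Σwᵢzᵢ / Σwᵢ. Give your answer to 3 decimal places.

R1 (z=22.0): medium=0.42, ideal=0.97, ¬regular=1−0.94=0.06; AND[min(a, b)] → w = 0.06
R2 (z=31.0): medium=0.42, mild=0.11, ideal=0.97; AND[min(a, b)] → w = 0.11
R3 (z=15.0): fine=0.92, ¬strong=1−0.30=0.70; AND[min(a, b)] → w = 0.70
R4 (z=2.0): regular=0.94, medium=0.42; AND[min(a, b)] → w = 0.42
R5 (z=20.0): ¬low=1−0.85=0.15 → w = 0.15
Weighted average = (0.06·22.0 + 0.11·31.0 + 0.70·15.0 + 0.42·2.0 + 0.15·20.0) / (0.06 + 0.11 + 0.70 + 0.42 + 0.15)
  = 19.0700 / 1.4400 = 13.243

13.243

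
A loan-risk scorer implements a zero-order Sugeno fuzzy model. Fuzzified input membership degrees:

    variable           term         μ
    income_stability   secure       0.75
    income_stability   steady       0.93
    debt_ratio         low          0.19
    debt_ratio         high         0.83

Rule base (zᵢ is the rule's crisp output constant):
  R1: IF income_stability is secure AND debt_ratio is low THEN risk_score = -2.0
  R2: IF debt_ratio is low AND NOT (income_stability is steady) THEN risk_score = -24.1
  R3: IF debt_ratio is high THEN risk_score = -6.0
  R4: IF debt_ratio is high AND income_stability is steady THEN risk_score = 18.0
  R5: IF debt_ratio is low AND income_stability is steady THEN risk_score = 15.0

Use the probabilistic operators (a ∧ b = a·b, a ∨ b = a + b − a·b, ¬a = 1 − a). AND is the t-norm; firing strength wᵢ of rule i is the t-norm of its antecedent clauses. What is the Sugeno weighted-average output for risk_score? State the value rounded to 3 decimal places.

5.665

R1 (z=-2.0): secure=0.75, low=0.19; AND[a·b] → w = 0.1425
R2 (z=-24.1): low=0.19, ¬steady=1−0.93=0.07; AND[a·b] → w = 0.0133
R3 (z=-6.0): high=0.83 → w = 0.8300
R4 (z=18.0): high=0.83, steady=0.93; AND[a·b] → w = 0.7719
R5 (z=15.0): low=0.19, steady=0.93; AND[a·b] → w = 0.1767
Weighted average = (0.1425·-2.0 + 0.0133·-24.1 + 0.8300·-6.0 + 0.7719·18.0 + 0.1767·15.0) / (0.1425 + 0.0133 + 0.8300 + 0.7719 + 0.1767)
  = 10.9592 / 1.9344 = 5.665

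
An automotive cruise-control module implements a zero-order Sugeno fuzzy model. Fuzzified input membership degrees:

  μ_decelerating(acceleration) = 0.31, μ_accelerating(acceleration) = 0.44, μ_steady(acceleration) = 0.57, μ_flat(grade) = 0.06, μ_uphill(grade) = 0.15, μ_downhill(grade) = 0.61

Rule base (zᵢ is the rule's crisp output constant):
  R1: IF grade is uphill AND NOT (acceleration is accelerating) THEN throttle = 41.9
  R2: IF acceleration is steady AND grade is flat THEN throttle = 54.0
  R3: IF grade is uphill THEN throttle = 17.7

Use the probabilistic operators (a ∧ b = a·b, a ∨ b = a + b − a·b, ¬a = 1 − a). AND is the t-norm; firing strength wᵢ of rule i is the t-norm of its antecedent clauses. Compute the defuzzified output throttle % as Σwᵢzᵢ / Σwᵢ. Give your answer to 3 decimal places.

R1 (z=41.9): uphill=0.15, ¬accelerating=1−0.44=0.56; AND[a·b] → w = 0.0840
R2 (z=54.0): steady=0.57, flat=0.06; AND[a·b] → w = 0.0342
R3 (z=17.7): uphill=0.15 → w = 0.1500
Weighted average = (0.0840·41.9 + 0.0342·54.0 + 0.1500·17.7) / (0.0840 + 0.0342 + 0.1500)
  = 8.0214 / 0.2682 = 29.908

29.908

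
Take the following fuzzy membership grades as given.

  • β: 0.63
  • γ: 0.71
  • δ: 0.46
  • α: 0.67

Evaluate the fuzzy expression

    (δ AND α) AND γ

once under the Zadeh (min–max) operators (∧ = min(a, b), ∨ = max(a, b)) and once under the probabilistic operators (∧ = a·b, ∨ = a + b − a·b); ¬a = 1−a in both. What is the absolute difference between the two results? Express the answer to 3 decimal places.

0.241

Under Zadeh (min–max):
  δ AND α = min(a, b) on (0.46, 0.67) = 0.46
  (δ AND α) AND γ = min(a, b) on (0.46, 0.71) = 0.46
  → value = 0.4600
Under probabilistic:
  δ AND α = a·b on (0.4600, 0.6700) = 0.3082
  (δ AND α) AND γ = a·b on (0.3082, 0.7100) = 0.2188
  → value = 0.2188
|0.4600 − 0.2188| = 0.241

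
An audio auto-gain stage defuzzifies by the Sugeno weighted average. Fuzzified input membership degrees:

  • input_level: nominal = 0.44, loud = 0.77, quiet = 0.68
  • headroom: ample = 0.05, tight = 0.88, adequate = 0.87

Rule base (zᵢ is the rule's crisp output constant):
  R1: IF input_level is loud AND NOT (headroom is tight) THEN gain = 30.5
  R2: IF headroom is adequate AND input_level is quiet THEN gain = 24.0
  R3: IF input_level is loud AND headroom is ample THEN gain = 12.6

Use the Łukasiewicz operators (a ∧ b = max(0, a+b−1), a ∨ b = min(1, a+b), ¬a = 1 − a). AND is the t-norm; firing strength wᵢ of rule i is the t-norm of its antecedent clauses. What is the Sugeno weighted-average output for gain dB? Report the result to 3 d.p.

R1 (z=30.5): loud=0.77, ¬tight=1−0.88=0.12; AND[max(0, a+b−1)] → w = 0.00
R2 (z=24.0): adequate=0.87, quiet=0.68; AND[max(0, a+b−1)] → w = 0.55
R3 (z=12.6): loud=0.77, ample=0.05; AND[max(0, a+b−1)] → w = 0.00
Weighted average = (0.00·30.5 + 0.55·24.0 + 0.00·12.6) / (0.00 + 0.55 + 0.00)
  = 13.2000 / 0.5500 = 24.000

24.000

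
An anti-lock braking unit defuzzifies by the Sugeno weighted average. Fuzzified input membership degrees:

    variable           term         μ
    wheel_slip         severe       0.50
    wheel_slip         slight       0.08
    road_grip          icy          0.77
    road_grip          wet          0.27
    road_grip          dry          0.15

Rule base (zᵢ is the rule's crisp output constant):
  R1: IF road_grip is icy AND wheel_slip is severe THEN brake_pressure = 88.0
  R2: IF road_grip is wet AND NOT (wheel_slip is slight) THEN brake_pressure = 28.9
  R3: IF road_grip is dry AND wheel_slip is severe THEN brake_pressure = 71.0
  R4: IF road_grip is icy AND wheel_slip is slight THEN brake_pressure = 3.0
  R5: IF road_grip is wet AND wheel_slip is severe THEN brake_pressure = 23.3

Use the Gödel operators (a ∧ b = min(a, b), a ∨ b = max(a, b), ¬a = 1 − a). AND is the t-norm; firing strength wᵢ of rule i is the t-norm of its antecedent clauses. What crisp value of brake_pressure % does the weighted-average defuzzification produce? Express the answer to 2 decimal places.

R1 (z=88.0): icy=0.77, severe=0.50; AND[min(a, b)] → w = 0.50
R2 (z=28.9): wet=0.27, ¬slight=1−0.08=0.92; AND[min(a, b)] → w = 0.27
R3 (z=71.0): dry=0.15, severe=0.50; AND[min(a, b)] → w = 0.15
R4 (z=3.0): icy=0.77, slight=0.08; AND[min(a, b)] → w = 0.08
R5 (z=23.3): wet=0.27, severe=0.50; AND[min(a, b)] → w = 0.27
Weighted average = (0.50·88.0 + 0.27·28.9 + 0.15·71.0 + 0.08·3.0 + 0.27·23.3) / (0.50 + 0.27 + 0.15 + 0.08 + 0.27)
  = 68.9840 / 1.2700 = 54.32

54.32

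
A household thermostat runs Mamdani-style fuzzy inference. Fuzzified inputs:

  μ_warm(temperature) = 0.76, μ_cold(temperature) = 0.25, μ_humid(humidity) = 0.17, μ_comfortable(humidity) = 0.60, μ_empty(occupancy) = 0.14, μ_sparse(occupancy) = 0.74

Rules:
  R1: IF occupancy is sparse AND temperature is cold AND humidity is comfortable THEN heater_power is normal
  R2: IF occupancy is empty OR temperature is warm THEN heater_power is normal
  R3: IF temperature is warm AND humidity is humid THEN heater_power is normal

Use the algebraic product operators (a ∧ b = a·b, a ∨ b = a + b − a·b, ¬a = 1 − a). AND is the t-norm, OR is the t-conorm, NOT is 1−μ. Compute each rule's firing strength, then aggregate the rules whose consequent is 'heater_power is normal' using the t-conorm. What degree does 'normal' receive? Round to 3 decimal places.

R1: sparse=0.74, cold=0.25, comfortable=0.60; AND[a·b] → w = 0.1110
R2: empty=0.14, warm=0.76; OR[a + b − a·b] → w = 0.7936
R3: warm=0.76, humid=0.17; AND[a·b] → w = 0.1292
Rules with consequent 'normal': {R1, R2, R3} → strengths 0.1110, 0.7936, 0.1292
Aggregate via t-conorm [a + b − a·b]: 0.8402

0.840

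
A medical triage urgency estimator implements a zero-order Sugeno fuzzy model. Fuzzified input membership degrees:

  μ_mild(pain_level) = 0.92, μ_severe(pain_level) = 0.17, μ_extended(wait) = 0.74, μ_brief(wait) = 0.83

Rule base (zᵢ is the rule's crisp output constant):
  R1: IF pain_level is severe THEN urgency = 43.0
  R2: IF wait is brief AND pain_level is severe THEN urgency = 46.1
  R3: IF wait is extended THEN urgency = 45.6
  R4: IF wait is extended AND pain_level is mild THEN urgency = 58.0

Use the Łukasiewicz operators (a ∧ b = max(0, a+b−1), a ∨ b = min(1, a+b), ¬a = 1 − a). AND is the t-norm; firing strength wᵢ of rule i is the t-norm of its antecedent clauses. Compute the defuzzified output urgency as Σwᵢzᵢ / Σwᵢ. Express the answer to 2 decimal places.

R1 (z=43.0): severe=0.17 → w = 0.17
R2 (z=46.1): brief=0.83, severe=0.17; AND[max(0, a+b−1)] → w = 0.00
R3 (z=45.6): extended=0.74 → w = 0.74
R4 (z=58.0): extended=0.74, mild=0.92; AND[max(0, a+b−1)] → w = 0.66
Weighted average = (0.17·43.0 + 0.00·46.1 + 0.74·45.6 + 0.66·58.0) / (0.17 + 0.00 + 0.74 + 0.66)
  = 79.3340 / 1.5700 = 50.53

50.53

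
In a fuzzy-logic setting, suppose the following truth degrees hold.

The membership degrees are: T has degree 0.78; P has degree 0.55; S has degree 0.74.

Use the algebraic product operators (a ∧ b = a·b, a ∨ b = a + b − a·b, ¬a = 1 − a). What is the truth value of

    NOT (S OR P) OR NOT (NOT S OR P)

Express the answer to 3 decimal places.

0.411

S OR P = a + b − a·b on (0.7400, 0.5500) = 0.8830
NOT (S OR P) = 1 − 0.8830 = 0.1170
NOT S = 1 − 0.7400 = 0.2600
NOT S OR P = a + b − a·b on (0.2600, 0.5500) = 0.6670
NOT (NOT S OR P) = 1 − 0.6670 = 0.3330
NOT (S OR P) OR NOT (NOT S OR P) = a + b − a·b on (0.1170, 0.3330) = 0.4110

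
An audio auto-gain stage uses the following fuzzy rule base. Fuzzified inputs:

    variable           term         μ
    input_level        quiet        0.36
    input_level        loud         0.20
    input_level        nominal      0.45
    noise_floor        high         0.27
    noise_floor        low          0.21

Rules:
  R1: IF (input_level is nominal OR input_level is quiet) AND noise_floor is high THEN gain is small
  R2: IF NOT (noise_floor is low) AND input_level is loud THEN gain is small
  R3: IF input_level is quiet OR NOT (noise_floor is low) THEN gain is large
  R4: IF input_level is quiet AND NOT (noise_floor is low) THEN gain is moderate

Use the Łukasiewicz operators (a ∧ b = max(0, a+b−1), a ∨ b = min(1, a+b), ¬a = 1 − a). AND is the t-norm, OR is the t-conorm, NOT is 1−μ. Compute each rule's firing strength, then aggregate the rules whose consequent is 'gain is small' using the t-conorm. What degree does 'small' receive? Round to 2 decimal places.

R1: (nominal=0.45 OR quiet=0.36) = 0.81; AND[max(0, a+b−1)] with high=0.27 → w = 0.08
R2: ¬low=1−0.21=0.79, loud=0.20; AND[max(0, a+b−1)] → w = 0.00
R3: quiet=0.36, ¬low=1−0.21=0.79; OR[min(1, a+b)] → w = 1.00
R4: quiet=0.36, ¬low=1−0.21=0.79; AND[max(0, a+b−1)] → w = 0.15
Rules with consequent 'small': {R1, R2} → strengths 0.08, 0.00
Aggregate via t-conorm [min(1, a+b)]: 0.08

0.08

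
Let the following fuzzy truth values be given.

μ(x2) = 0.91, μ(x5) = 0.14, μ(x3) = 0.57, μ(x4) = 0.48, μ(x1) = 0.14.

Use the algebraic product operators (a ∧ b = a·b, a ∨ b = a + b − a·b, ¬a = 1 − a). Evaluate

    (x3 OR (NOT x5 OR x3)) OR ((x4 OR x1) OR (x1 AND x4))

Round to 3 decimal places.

0.989

NOT x5 = 1 − 0.1400 = 0.8600
NOT x5 OR x3 = a + b − a·b on (0.8600, 0.5700) = 0.9398
x3 OR (NOT x5 OR x3) = a + b − a·b on (0.5700, 0.9398) = 0.9741
x4 OR x1 = a + b − a·b on (0.4800, 0.1400) = 0.5528
x1 AND x4 = a·b on (0.1400, 0.4800) = 0.0672
(x4 OR x1) OR (x1 AND x4) = a + b − a·b on (0.5528, 0.0672) = 0.5829
(x3 OR (NOT x5 OR x3)) OR ((x4 OR x1) OR (x1 AND x4)) = a + b − a·b on (0.9741, 0.5829) = 0.9892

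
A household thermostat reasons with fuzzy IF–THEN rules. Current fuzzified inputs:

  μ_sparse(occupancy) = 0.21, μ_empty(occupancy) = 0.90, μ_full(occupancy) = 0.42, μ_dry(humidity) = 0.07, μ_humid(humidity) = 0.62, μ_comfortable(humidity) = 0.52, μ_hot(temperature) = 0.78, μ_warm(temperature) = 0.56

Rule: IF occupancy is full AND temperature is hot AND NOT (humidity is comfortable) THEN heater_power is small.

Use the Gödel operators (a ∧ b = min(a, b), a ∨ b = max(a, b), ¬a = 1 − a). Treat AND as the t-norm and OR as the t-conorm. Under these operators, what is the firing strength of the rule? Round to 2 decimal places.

firing strength: full=0.42, hot=0.78, ¬comfortable=1−0.52=0.48; AND[min(a, b)] → w = 0.42

0.42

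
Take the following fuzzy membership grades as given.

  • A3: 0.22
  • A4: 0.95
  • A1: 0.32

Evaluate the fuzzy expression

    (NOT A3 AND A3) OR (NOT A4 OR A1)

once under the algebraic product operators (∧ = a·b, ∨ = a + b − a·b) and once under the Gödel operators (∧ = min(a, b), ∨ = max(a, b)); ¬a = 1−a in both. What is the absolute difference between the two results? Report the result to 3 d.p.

0.145

Under algebraic product:
  NOT A3 = 1 − 0.2200 = 0.7800
  NOT A3 AND A3 = a·b on (0.7800, 0.2200) = 0.1716
  NOT A4 = 1 − 0.9500 = 0.0500
  NOT A4 OR A1 = a + b − a·b on (0.0500, 0.3200) = 0.3540
  (NOT A3 AND A3) OR (NOT A4 OR A1) = a + b − a·b on (0.1716, 0.3540) = 0.4649
  → value = 0.4649
Under Gödel:
  NOT A3 = 1 − 0.22 = 0.78
  NOT A3 AND A3 = min(a, b) on (0.78, 0.22) = 0.22
  NOT A4 = 1 − 0.95 = 0.05
  NOT A4 OR A1 = max(a, b) on (0.05, 0.32) = 0.32
  (NOT A3 AND A3) OR (NOT A4 OR A1) = max(a, b) on (0.22, 0.32) = 0.32
  → value = 0.3200
|0.4649 − 0.3200| = 0.145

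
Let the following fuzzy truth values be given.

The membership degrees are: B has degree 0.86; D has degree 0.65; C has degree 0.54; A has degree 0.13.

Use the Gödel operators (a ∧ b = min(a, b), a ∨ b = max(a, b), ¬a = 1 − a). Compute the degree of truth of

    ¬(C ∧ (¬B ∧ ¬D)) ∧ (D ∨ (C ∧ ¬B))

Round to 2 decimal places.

0.65

¬B = 1 − 0.86 = 0.14
¬D = 1 − 0.65 = 0.35
¬B ∧ ¬D = min(a, b) on (0.14, 0.35) = 0.14
C ∧ (¬B ∧ ¬D) = min(a, b) on (0.54, 0.14) = 0.14
¬(C ∧ (¬B ∧ ¬D)) = 1 − 0.14 = 0.86
¬B = 1 − 0.86 = 0.14
C ∧ ¬B = min(a, b) on (0.54, 0.14) = 0.14
D ∨ (C ∧ ¬B) = max(a, b) on (0.65, 0.14) = 0.65
¬(C ∧ (¬B ∧ ¬D)) ∧ (D ∨ (C ∧ ¬B)) = min(a, b) on (0.86, 0.65) = 0.65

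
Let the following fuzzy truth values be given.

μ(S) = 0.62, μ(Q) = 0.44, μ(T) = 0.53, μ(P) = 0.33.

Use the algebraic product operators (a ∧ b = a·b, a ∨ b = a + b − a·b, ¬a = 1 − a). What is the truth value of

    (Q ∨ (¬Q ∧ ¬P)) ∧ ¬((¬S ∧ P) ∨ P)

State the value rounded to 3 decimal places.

¬Q = 1 − 0.4400 = 0.5600
¬P = 1 − 0.3300 = 0.6700
¬Q ∧ ¬P = a·b on (0.5600, 0.6700) = 0.3752
Q ∨ (¬Q ∧ ¬P) = a + b − a·b on (0.4400, 0.3752) = 0.6501
¬S = 1 − 0.6200 = 0.3800
¬S ∧ P = a·b on (0.3800, 0.3300) = 0.1254
(¬S ∧ P) ∨ P = a + b − a·b on (0.1254, 0.3300) = 0.4140
¬((¬S ∧ P) ∨ P) = 1 − 0.4140 = 0.5860
(Q ∨ (¬Q ∧ ¬P)) ∧ ¬((¬S ∧ P) ∨ P) = a·b on (0.6501, 0.5860) = 0.3810

0.381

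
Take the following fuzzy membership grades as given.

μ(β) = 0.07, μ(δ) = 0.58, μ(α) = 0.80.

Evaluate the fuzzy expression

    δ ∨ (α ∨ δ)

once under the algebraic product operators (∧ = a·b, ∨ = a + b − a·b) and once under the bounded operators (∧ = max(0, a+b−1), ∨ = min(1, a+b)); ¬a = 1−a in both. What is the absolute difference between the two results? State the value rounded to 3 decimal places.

Under algebraic product:
  α ∨ δ = a + b − a·b on (0.8000, 0.5800) = 0.9160
  δ ∨ (α ∨ δ) = a + b − a·b on (0.5800, 0.9160) = 0.9647
  → value = 0.9647
Under bounded:
  α ∨ δ = min(1, a+b) on (0.80, 0.58) = 1.00
  δ ∨ (α ∨ δ) = min(1, a+b) on (0.58, 1.00) = 1.00
  → value = 1.0000
|0.9647 − 1.0000| = 0.035

0.035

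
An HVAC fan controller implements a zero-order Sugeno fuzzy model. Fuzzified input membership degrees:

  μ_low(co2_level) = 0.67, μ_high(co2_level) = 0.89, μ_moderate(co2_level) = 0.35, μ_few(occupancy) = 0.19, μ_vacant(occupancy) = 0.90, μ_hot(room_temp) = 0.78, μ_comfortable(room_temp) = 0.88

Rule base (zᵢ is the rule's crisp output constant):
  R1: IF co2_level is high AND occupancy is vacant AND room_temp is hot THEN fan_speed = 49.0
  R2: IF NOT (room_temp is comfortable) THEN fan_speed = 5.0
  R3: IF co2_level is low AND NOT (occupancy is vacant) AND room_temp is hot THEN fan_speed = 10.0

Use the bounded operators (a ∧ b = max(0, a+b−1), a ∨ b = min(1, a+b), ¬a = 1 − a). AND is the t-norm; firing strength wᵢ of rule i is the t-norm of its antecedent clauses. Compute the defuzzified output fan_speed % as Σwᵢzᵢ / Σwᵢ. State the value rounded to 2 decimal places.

41.35

R1 (z=49.0): high=0.89, vacant=0.90, hot=0.78; AND[max(0, a+b−1)] → w = 0.57
R2 (z=5.0): ¬comfortable=1−0.88=0.12 → w = 0.12
R3 (z=10.0): low=0.67, ¬vacant=1−0.90=0.10, hot=0.78; AND[max(0, a+b−1)] → w = 0.00
Weighted average = (0.57·49.0 + 0.12·5.0 + 0.00·10.0) / (0.57 + 0.12 + 0.00)
  = 28.5300 / 0.6900 = 41.35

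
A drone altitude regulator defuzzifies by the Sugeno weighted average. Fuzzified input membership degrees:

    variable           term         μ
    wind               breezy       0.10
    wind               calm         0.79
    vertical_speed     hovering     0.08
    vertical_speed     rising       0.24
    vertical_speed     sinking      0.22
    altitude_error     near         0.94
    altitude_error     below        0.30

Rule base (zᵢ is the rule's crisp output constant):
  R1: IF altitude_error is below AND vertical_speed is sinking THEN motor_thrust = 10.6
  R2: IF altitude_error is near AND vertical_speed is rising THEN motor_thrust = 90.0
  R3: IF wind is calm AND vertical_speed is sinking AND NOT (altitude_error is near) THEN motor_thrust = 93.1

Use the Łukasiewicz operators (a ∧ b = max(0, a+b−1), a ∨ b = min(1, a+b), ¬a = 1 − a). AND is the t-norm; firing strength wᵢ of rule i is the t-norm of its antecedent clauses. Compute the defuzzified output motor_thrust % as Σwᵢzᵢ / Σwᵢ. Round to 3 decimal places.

R1 (z=10.6): below=0.30, sinking=0.22; AND[max(0, a+b−1)] → w = 0.00
R2 (z=90.0): near=0.94, rising=0.24; AND[max(0, a+b−1)] → w = 0.18
R3 (z=93.1): calm=0.79, sinking=0.22, ¬near=1−0.94=0.06; AND[max(0, a+b−1)] → w = 0.00
Weighted average = (0.00·10.6 + 0.18·90.0 + 0.00·93.1) / (0.00 + 0.18 + 0.00)
  = 16.2000 / 0.1800 = 90.000

90.000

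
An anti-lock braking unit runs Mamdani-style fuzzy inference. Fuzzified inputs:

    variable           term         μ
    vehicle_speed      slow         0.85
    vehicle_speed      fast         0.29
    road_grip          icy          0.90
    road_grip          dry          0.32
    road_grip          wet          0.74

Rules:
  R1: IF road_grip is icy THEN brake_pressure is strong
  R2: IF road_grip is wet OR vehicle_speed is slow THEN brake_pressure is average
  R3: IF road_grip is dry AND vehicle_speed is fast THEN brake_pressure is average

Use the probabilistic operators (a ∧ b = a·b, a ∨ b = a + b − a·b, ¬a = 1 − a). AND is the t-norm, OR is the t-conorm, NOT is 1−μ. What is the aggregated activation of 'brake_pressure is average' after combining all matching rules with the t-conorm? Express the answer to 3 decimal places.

0.965

R1: icy=0.90 → w = 0.9000
R2: wet=0.74, slow=0.85; OR[a + b − a·b] → w = 0.9610
R3: dry=0.32, fast=0.29; AND[a·b] → w = 0.0928
Rules with consequent 'average': {R2, R3} → strengths 0.9610, 0.0928
Aggregate via t-conorm [a + b − a·b]: 0.9646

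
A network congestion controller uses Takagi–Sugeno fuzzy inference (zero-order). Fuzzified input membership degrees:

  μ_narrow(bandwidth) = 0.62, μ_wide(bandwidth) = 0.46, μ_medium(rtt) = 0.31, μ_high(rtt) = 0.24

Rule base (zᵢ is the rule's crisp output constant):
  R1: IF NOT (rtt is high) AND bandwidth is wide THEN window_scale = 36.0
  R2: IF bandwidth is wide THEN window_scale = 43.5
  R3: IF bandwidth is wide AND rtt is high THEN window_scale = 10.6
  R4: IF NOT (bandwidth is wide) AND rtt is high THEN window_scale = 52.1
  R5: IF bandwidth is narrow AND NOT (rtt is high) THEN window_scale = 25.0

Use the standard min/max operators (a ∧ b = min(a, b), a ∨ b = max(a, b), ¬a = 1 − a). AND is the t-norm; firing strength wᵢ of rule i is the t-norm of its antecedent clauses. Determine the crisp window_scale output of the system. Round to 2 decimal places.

R1 (z=36.0): ¬high=1−0.24=0.76, wide=0.46; AND[min(a, b)] → w = 0.46
R2 (z=43.5): wide=0.46 → w = 0.46
R3 (z=10.6): wide=0.46, high=0.24; AND[min(a, b)] → w = 0.24
R4 (z=52.1): ¬wide=1−0.46=0.54, high=0.24; AND[min(a, b)] → w = 0.24
R5 (z=25.0): narrow=0.62, ¬high=1−0.24=0.76; AND[min(a, b)] → w = 0.62
Weighted average = (0.46·36.0 + 0.46·43.5 + 0.24·10.6 + 0.24·52.1 + 0.62·25.0) / (0.46 + 0.46 + 0.24 + 0.24 + 0.62)
  = 67.1180 / 2.0200 = 33.23

33.23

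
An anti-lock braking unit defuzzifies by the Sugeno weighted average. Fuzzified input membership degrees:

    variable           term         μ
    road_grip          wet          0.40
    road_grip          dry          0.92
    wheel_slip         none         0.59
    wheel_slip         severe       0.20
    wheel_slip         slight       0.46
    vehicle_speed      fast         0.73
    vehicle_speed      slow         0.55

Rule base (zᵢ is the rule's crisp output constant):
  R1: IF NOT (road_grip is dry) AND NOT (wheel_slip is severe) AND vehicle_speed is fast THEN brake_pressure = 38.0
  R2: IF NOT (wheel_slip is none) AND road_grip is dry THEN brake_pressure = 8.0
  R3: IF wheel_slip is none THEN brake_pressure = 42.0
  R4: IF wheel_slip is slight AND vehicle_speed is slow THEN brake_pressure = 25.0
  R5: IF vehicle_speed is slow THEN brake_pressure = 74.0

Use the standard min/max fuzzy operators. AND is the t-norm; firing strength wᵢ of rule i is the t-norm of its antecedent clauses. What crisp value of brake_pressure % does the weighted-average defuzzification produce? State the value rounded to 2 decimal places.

39.86

R1 (z=38.0): ¬dry=1−0.92=0.08, ¬severe=1−0.20=0.80, fast=0.73; AND[min(a, b)] → w = 0.08
R2 (z=8.0): ¬none=1−0.59=0.41, dry=0.92; AND[min(a, b)] → w = 0.41
R3 (z=42.0): none=0.59 → w = 0.59
R4 (z=25.0): slight=0.46, slow=0.55; AND[min(a, b)] → w = 0.46
R5 (z=74.0): slow=0.55 → w = 0.55
Weighted average = (0.08·38.0 + 0.41·8.0 + 0.59·42.0 + 0.46·25.0 + 0.55·74.0) / (0.08 + 0.41 + 0.59 + 0.46 + 0.55)
  = 83.3000 / 2.0900 = 39.86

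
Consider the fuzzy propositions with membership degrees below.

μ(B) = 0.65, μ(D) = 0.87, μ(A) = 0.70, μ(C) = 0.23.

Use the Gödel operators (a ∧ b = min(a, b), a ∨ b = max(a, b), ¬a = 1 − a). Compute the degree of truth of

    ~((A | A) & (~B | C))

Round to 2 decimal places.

A | A = max(a, b) on (0.70, 0.70) = 0.70
~B = 1 − 0.65 = 0.35
~B | C = max(a, b) on (0.35, 0.23) = 0.35
(A | A) & (~B | C) = min(a, b) on (0.70, 0.35) = 0.35
~((A | A) & (~B | C)) = 1 − 0.35 = 0.65

0.65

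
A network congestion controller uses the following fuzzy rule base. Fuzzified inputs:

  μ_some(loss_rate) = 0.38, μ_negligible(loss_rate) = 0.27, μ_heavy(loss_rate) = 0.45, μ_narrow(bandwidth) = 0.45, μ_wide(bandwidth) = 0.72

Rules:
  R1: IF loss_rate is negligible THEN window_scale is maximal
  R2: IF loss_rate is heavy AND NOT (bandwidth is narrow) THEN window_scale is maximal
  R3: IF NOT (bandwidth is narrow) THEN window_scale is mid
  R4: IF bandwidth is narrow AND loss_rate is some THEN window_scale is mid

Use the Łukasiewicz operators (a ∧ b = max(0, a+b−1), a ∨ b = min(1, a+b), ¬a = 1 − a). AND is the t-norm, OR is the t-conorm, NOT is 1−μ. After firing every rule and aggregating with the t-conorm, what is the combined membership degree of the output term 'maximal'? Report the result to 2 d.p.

R1: negligible=0.27 → w = 0.27
R2: heavy=0.45, ¬narrow=1−0.45=0.55; AND[max(0, a+b−1)] → w = 0.00
R3: ¬narrow=1−0.45=0.55 → w = 0.55
R4: narrow=0.45, some=0.38; AND[max(0, a+b−1)] → w = 0.00
Rules with consequent 'maximal': {R1, R2} → strengths 0.27, 0.00
Aggregate via t-conorm [min(1, a+b)]: 0.27

0.27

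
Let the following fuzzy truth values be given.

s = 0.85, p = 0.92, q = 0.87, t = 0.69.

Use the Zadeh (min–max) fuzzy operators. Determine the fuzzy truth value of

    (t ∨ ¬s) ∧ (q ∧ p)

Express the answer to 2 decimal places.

0.69

¬s = 1 − 0.85 = 0.15
t ∨ ¬s = max(a, b) on (0.69, 0.15) = 0.69
q ∧ p = min(a, b) on (0.87, 0.92) = 0.87
(t ∨ ¬s) ∧ (q ∧ p) = min(a, b) on (0.69, 0.87) = 0.69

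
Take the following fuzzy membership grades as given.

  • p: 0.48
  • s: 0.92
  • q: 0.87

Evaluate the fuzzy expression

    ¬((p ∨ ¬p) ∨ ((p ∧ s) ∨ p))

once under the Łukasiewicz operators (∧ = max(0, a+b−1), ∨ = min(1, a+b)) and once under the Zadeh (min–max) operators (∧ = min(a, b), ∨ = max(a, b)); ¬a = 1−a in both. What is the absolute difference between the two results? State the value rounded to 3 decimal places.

Under Łukasiewicz:
  ¬p = 1 − 0.48 = 0.52
  p ∨ ¬p = min(1, a+b) on (0.48, 0.52) = 1.00
  p ∧ s = max(0, a+b−1) on (0.48, 0.92) = 0.40
  (p ∧ s) ∨ p = min(1, a+b) on (0.40, 0.48) = 0.88
  (p ∨ ¬p) ∨ ((p ∧ s) ∨ p) = min(1, a+b) on (1.00, 0.88) = 1.00
  ¬((p ∨ ¬p) ∨ ((p ∧ s) ∨ p)) = 1 − 1.00 = 0.00
  → value = 0.0000
Under Zadeh (min–max):
  ¬p = 1 − 0.48 = 0.52
  p ∨ ¬p = max(a, b) on (0.48, 0.52) = 0.52
  p ∧ s = min(a, b) on (0.48, 0.92) = 0.48
  (p ∧ s) ∨ p = max(a, b) on (0.48, 0.48) = 0.48
  (p ∨ ¬p) ∨ ((p ∧ s) ∨ p) = max(a, b) on (0.52, 0.48) = 0.52
  ¬((p ∨ ¬p) ∨ ((p ∧ s) ∨ p)) = 1 − 0.52 = 0.48
  → value = 0.4800
|0.0000 − 0.4800| = 0.480

0.480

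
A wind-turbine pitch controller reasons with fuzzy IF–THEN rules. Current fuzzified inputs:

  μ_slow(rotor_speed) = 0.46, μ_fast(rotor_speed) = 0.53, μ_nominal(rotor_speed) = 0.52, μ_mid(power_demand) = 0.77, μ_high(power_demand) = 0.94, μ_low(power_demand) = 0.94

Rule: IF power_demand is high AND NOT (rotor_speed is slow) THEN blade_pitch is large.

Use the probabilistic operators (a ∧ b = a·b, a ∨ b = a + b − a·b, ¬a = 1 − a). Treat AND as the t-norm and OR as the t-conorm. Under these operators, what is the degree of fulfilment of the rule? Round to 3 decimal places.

0.508

firing strength: high=0.94, ¬slow=1−0.46=0.54; AND[a·b] → w = 0.5076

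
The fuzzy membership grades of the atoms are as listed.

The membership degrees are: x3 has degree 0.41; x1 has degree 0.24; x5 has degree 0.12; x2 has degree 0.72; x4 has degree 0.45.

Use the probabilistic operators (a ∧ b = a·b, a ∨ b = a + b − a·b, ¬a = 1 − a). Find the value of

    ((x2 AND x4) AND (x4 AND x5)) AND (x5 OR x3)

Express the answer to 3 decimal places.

x2 AND x4 = a·b on (0.7200, 0.4500) = 0.3240
x4 AND x5 = a·b on (0.4500, 0.1200) = 0.0540
(x2 AND x4) AND (x4 AND x5) = a·b on (0.3240, 0.0540) = 0.0175
x5 OR x3 = a + b − a·b on (0.1200, 0.4100) = 0.4808
((x2 AND x4) AND (x4 AND x5)) AND (x5 OR x3) = a·b on (0.0175, 0.4808) = 0.0084

0.008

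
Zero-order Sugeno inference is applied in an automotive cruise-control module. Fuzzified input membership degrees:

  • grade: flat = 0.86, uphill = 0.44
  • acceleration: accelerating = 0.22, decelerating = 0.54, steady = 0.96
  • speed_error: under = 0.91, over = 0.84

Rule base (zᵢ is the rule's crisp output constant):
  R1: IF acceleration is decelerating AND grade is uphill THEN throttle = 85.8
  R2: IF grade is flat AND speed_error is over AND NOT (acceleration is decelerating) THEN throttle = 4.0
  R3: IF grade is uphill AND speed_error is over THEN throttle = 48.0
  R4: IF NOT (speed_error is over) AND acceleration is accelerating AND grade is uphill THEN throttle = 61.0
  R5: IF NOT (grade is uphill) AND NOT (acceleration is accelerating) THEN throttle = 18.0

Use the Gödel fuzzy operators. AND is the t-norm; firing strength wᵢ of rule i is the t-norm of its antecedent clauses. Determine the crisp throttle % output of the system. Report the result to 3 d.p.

R1 (z=85.8): decelerating=0.54, uphill=0.44; AND[min(a, b)] → w = 0.44
R2 (z=4.0): flat=0.86, over=0.84, ¬decelerating=1−0.54=0.46; AND[min(a, b)] → w = 0.46
R3 (z=48.0): uphill=0.44, over=0.84; AND[min(a, b)] → w = 0.44
R4 (z=61.0): ¬over=1−0.84=0.16, accelerating=0.22, uphill=0.44; AND[min(a, b)] → w = 0.16
R5 (z=18.0): ¬uphill=1−0.44=0.56, ¬accelerating=1−0.22=0.78; AND[min(a, b)] → w = 0.56
Weighted average = (0.44·85.8 + 0.46·4.0 + 0.44·48.0 + 0.16·61.0 + 0.56·18.0) / (0.44 + 0.46 + 0.44 + 0.16 + 0.56)
  = 80.5520 / 2.0600 = 39.103

39.103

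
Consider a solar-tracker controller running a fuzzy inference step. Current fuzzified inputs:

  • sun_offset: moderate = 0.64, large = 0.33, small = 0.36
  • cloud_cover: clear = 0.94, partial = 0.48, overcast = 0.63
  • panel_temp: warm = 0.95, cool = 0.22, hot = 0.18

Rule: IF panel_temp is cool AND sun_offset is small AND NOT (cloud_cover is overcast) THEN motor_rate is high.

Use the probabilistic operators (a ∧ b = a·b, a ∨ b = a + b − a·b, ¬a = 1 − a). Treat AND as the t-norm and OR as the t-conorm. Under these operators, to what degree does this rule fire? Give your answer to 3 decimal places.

0.029

firing strength: cool=0.22, small=0.36, ¬overcast=1−0.63=0.37; AND[a·b] → w = 0.0293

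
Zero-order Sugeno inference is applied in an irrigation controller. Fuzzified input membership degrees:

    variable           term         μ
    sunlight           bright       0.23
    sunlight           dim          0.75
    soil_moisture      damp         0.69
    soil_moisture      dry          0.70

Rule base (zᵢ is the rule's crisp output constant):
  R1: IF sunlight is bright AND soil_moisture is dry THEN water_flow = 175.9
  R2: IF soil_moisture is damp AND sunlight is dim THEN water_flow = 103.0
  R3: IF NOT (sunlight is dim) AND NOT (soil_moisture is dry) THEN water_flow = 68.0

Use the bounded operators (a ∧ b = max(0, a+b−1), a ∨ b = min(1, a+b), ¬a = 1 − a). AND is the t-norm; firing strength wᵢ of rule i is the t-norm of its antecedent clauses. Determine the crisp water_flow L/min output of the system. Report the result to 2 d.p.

103.00

R1 (z=175.9): bright=0.23, dry=0.70; AND[max(0, a+b−1)] → w = 0.00
R2 (z=103.0): damp=0.69, dim=0.75; AND[max(0, a+b−1)] → w = 0.44
R3 (z=68.0): ¬dim=1−0.75=0.25, ¬dry=1−0.70=0.30; AND[max(0, a+b−1)] → w = 0.00
Weighted average = (0.00·175.9 + 0.44·103.0 + 0.00·68.0) / (0.00 + 0.44 + 0.00)
  = 45.3200 / 0.4400 = 103.00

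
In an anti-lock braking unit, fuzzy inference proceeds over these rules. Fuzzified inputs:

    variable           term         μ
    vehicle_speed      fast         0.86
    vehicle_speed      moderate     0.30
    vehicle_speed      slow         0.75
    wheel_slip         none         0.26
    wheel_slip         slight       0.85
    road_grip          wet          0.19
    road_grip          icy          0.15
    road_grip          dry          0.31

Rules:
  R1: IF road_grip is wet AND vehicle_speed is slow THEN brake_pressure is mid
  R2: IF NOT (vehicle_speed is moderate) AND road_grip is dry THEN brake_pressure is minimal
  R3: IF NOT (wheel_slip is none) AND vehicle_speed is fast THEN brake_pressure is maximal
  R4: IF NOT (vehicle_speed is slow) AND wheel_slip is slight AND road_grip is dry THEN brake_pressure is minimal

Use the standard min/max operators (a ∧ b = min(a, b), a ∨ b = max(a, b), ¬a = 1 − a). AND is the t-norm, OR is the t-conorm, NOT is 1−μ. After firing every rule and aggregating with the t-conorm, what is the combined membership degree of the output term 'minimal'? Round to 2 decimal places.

R1: wet=0.19, slow=0.75; AND[min(a, b)] → w = 0.19
R2: ¬moderate=1−0.30=0.70, dry=0.31; AND[min(a, b)] → w = 0.31
R3: ¬none=1−0.26=0.74, fast=0.86; AND[min(a, b)] → w = 0.74
R4: ¬slow=1−0.75=0.25, slight=0.85, dry=0.31; AND[min(a, b)] → w = 0.25
Rules with consequent 'minimal': {R2, R4} → strengths 0.31, 0.25
Aggregate via t-conorm [max(a, b)]: 0.31

0.31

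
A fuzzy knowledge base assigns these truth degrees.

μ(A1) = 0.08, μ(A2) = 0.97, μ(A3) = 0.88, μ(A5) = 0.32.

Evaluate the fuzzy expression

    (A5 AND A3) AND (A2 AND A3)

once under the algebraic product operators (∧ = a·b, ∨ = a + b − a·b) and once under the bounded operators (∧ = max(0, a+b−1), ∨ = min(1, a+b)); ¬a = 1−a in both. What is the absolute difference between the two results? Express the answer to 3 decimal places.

0.190

Under algebraic product:
  A5 AND A3 = a·b on (0.3200, 0.8800) = 0.2816
  A2 AND A3 = a·b on (0.9700, 0.8800) = 0.8536
  (A5 AND A3) AND (A2 AND A3) = a·b on (0.2816, 0.8536) = 0.2404
  → value = 0.2404
Under bounded:
  A5 AND A3 = max(0, a+b−1) on (0.32, 0.88) = 0.20
  A2 AND A3 = max(0, a+b−1) on (0.97, 0.88) = 0.85
  (A5 AND A3) AND (A2 AND A3) = max(0, a+b−1) on (0.20, 0.85) = 0.05
  → value = 0.0500
|0.2404 − 0.0500| = 0.190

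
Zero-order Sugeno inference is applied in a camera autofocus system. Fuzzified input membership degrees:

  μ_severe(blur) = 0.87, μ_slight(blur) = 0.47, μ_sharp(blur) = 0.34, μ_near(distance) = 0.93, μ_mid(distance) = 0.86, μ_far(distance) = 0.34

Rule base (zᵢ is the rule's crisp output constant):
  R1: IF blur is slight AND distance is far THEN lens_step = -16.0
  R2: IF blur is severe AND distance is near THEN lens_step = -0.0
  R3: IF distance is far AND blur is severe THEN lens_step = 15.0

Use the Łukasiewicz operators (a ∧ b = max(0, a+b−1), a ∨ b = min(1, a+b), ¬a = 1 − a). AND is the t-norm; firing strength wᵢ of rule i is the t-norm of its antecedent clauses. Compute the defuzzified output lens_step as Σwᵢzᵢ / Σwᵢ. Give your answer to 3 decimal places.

R1 (z=-16.0): slight=0.47, far=0.34; AND[max(0, a+b−1)] → w = 0.00
R2 (z=-0.0): severe=0.87, near=0.93; AND[max(0, a+b−1)] → w = 0.80
R3 (z=15.0): far=0.34, severe=0.87; AND[max(0, a+b−1)] → w = 0.21
Weighted average = (0.00·-16.0 + 0.80·-0.0 + 0.21·15.0) / (0.00 + 0.80 + 0.21)
  = 3.1500 / 1.0100 = 3.119

3.119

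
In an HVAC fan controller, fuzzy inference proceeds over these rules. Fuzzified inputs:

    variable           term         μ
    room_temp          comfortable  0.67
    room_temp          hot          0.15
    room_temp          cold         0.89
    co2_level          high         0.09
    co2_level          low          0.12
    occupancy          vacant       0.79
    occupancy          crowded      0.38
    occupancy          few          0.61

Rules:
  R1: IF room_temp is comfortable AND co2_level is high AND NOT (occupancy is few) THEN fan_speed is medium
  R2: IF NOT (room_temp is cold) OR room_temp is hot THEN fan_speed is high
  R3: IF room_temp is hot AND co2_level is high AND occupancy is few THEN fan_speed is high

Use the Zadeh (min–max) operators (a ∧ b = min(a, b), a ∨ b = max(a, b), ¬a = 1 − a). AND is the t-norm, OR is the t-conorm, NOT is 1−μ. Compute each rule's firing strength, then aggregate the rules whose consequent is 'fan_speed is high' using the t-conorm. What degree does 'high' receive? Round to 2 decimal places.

R1: comfortable=0.67, high=0.09, ¬few=1−0.61=0.39; AND[min(a, b)] → w = 0.09
R2: ¬cold=1−0.89=0.11, hot=0.15; OR[max(a, b)] → w = 0.15
R3: hot=0.15, high=0.09, few=0.61; AND[min(a, b)] → w = 0.09
Rules with consequent 'high': {R2, R3} → strengths 0.15, 0.09
Aggregate via t-conorm [max(a, b)]: 0.15

0.15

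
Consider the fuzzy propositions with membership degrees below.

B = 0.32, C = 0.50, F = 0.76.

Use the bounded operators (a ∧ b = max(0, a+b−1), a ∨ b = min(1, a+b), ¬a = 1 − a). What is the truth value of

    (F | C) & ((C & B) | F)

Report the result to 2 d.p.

0.76

F | C = min(1, a+b) on (0.76, 0.50) = 1.00
C & B = max(0, a+b−1) on (0.50, 0.32) = 0.00
(C & B) | F = min(1, a+b) on (0.00, 0.76) = 0.76
(F | C) & ((C & B) | F) = max(0, a+b−1) on (1.00, 0.76) = 0.76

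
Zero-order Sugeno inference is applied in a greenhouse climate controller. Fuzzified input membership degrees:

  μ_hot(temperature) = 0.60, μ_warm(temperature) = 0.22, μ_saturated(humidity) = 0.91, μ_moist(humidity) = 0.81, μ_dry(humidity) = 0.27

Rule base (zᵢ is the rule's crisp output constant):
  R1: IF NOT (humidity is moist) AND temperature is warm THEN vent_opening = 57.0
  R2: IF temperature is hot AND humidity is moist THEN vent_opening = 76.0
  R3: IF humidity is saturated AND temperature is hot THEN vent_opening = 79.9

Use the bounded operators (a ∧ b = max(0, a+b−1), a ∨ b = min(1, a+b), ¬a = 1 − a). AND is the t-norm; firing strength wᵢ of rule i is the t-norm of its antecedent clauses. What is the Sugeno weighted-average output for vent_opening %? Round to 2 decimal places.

R1 (z=57.0): ¬moist=1−0.81=0.19, warm=0.22; AND[max(0, a+b−1)] → w = 0.00
R2 (z=76.0): hot=0.60, moist=0.81; AND[max(0, a+b−1)] → w = 0.41
R3 (z=79.9): saturated=0.91, hot=0.60; AND[max(0, a+b−1)] → w = 0.51
Weighted average = (0.00·57.0 + 0.41·76.0 + 0.51·79.9) / (0.00 + 0.41 + 0.51)
  = 71.9090 / 0.9200 = 78.16

78.16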